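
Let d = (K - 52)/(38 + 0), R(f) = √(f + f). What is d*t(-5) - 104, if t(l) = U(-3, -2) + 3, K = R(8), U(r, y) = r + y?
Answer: -1928/19 ≈ -101.47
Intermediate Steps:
R(f) = √2*√f (R(f) = √(2*f) = √2*√f)
K = 4 (K = √2*√8 = √2*(2*√2) = 4)
d = -24/19 (d = (4 - 52)/(38 + 0) = -48/38 = -48*1/38 = -24/19 ≈ -1.2632)
t(l) = -2 (t(l) = (-3 - 2) + 3 = -5 + 3 = -2)
d*t(-5) - 104 = -24/19*(-2) - 104 = 48/19 - 104 = -1928/19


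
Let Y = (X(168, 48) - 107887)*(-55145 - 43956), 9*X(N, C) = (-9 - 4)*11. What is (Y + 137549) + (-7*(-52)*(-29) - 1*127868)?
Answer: 96239549851/9 ≈ 1.0693e+10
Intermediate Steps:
X(N, C) = -143/9 (X(N, C) = ((-9 - 4)*11)/9 = (-13*11)/9 = (⅑)*(-143) = -143/9)
Y = 96239557726/9 (Y = (-143/9 - 107887)*(-55145 - 43956) = -971126/9*(-99101) = 96239557726/9 ≈ 1.0693e+10)
(Y + 137549) + (-7*(-52)*(-29) - 1*127868) = (96239557726/9 + 137549) + (-7*(-52)*(-29) - 1*127868) = 96240795667/9 + (364*(-29) - 127868) = 96240795667/9 + (-10556 - 127868) = 96240795667/9 - 138424 = 96239549851/9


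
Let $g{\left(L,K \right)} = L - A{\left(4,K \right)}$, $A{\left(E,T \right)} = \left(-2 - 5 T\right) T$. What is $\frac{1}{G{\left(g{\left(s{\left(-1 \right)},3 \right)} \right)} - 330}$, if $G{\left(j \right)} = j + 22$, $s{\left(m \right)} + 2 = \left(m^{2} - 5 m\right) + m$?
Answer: $- \frac{1}{254} \approx -0.003937$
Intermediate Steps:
$A{\left(E,T \right)} = T \left(-2 - 5 T\right)$
$s{\left(m \right)} = -2 + m^{2} - 4 m$ ($s{\left(m \right)} = -2 + \left(\left(m^{2} - 5 m\right) + m\right) = -2 + \left(m^{2} - 4 m\right) = -2 + m^{2} - 4 m$)
$g{\left(L,K \right)} = L + K \left(2 + 5 K\right)$ ($g{\left(L,K \right)} = L - - K \left(2 + 5 K\right) = L + K \left(2 + 5 K\right)$)
$G{\left(j \right)} = 22 + j$
$\frac{1}{G{\left(g{\left(s{\left(-1 \right)},3 \right)} \right)} - 330} = \frac{1}{\left(22 + \left(\left(-2 + \left(-1\right)^{2} - -4\right) + 3 \left(2 + 5 \cdot 3\right)\right)\right) - 330} = \frac{1}{\left(22 + \left(\left(-2 + 1 + 4\right) + 3 \left(2 + 15\right)\right)\right) - 330} = \frac{1}{\left(22 + \left(3 + 3 \cdot 17\right)\right) - 330} = \frac{1}{\left(22 + \left(3 + 51\right)\right) - 330} = \frac{1}{\left(22 + 54\right) - 330} = \frac{1}{76 - 330} = \frac{1}{-254} = - \frac{1}{254}$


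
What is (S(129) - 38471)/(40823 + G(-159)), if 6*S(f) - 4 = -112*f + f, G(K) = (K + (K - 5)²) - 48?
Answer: -245141/405072 ≈ -0.60518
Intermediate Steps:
G(K) = -48 + K + (-5 + K)² (G(K) = (K + (-5 + K)²) - 48 = -48 + K + (-5 + K)²)
S(f) = ⅔ - 37*f/2 (S(f) = ⅔ + (-112*f + f)/6 = ⅔ + (-111*f)/6 = ⅔ - 37*f/2)
(S(129) - 38471)/(40823 + G(-159)) = ((⅔ - 37/2*129) - 38471)/(40823 + (-48 - 159 + (-5 - 159)²)) = ((⅔ - 4773/2) - 38471)/(40823 + (-48 - 159 + (-164)²)) = (-14315/6 - 38471)/(40823 + (-48 - 159 + 26896)) = -245141/(6*(40823 + 26689)) = -245141/6/67512 = -245141/6*1/67512 = -245141/405072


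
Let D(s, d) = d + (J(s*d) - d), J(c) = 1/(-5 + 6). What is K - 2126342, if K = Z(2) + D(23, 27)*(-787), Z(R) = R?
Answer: -2127127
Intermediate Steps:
J(c) = 1 (J(c) = 1/1 = 1)
D(s, d) = 1 (D(s, d) = d + (1 - d) = 1)
K = -785 (K = 2 + 1*(-787) = 2 - 787 = -785)
K - 2126342 = -785 - 2126342 = -2127127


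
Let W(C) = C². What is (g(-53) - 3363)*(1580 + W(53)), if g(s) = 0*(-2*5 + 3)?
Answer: -14760207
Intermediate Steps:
g(s) = 0 (g(s) = 0*(-10 + 3) = 0*(-7) = 0)
(g(-53) - 3363)*(1580 + W(53)) = (0 - 3363)*(1580 + 53²) = -3363*(1580 + 2809) = -3363*4389 = -14760207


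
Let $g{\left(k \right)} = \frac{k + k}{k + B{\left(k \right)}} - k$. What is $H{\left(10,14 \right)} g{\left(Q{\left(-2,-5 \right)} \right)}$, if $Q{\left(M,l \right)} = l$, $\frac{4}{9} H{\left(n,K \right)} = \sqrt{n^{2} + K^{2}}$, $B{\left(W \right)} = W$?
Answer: $27 \sqrt{74} \approx 232.26$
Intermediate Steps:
$H{\left(n,K \right)} = \frac{9 \sqrt{K^{2} + n^{2}}}{4}$ ($H{\left(n,K \right)} = \frac{9 \sqrt{n^{2} + K^{2}}}{4} = \frac{9 \sqrt{K^{2} + n^{2}}}{4}$)
$g{\left(k \right)} = 1 - k$ ($g{\left(k \right)} = \frac{k + k}{k + k} - k = \frac{2 k}{2 k} - k = 2 k \frac{1}{2 k} - k = 1 - k$)
$H{\left(10,14 \right)} g{\left(Q{\left(-2,-5 \right)} \right)} = \frac{9 \sqrt{14^{2} + 10^{2}}}{4} \left(1 - -5\right) = \frac{9 \sqrt{196 + 100}}{4} \left(1 + 5\right) = \frac{9 \sqrt{296}}{4} \cdot 6 = \frac{9 \cdot 2 \sqrt{74}}{4} \cdot 6 = \frac{9 \sqrt{74}}{2} \cdot 6 = 27 \sqrt{74}$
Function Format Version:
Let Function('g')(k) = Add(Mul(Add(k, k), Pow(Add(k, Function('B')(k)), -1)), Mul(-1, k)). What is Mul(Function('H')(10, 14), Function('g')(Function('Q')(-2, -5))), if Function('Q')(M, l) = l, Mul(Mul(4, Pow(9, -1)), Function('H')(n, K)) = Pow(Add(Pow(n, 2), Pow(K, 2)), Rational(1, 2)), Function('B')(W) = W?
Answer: Mul(27, Pow(74, Rational(1, 2))) ≈ 232.26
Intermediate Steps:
Function('H')(n, K) = Mul(Rational(9, 4), Pow(Add(Pow(K, 2), Pow(n, 2)), Rational(1, 2))) (Function('H')(n, K) = Mul(Rational(9, 4), Pow(Add(Pow(n, 2), Pow(K, 2)), Rational(1, 2))) = Mul(Rational(9, 4), Pow(Add(Pow(K, 2), Pow(n, 2)), Rational(1, 2))))
Function('g')(k) = Add(1, Mul(-1, k)) (Function('g')(k) = Add(Mul(Add(k, k), Pow(Add(k, k), -1)), Mul(-1, k)) = Add(Mul(Mul(2, k), Pow(Mul(2, k), -1)), Mul(-1, k)) = Add(Mul(Mul(2, k), Mul(Rational(1, 2), Pow(k, -1))), Mul(-1, k)) = Add(1, Mul(-1, k)))
Mul(Function('H')(10, 14), Function('g')(Function('Q')(-2, -5))) = Mul(Mul(Rational(9, 4), Pow(Add(Pow(14, 2), Pow(10, 2)), Rational(1, 2))), Add(1, Mul(-1, -5))) = Mul(Mul(Rational(9, 4), Pow(Add(196, 100), Rational(1, 2))), Add(1, 5)) = Mul(Mul(Rational(9, 4), Pow(296, Rational(1, 2))), 6) = Mul(Mul(Rational(9, 4), Mul(2, Pow(74, Rational(1, 2)))), 6) = Mul(Mul(Rational(9, 2), Pow(74, Rational(1, 2))), 6) = Mul(27, Pow(74, Rational(1, 2)))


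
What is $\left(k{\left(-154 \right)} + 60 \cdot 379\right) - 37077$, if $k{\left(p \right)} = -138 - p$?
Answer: $-14321$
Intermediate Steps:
$\left(k{\left(-154 \right)} + 60 \cdot 379\right) - 37077 = \left(\left(-138 - -154\right) + 60 \cdot 379\right) - 37077 = \left(\left(-138 + 154\right) + 22740\right) - 37077 = \left(16 + 22740\right) - 37077 = 22756 - 37077 = -14321$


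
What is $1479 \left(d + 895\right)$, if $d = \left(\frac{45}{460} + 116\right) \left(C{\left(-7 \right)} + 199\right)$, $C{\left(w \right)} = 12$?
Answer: $\frac{3454989849}{92} \approx 3.7554 \cdot 10^{7}$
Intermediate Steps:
$d = \frac{2253691}{92}$ ($d = \left(\frac{45}{460} + 116\right) \left(12 + 199\right) = \left(45 \cdot \frac{1}{460} + 116\right) 211 = \left(\frac{9}{92} + 116\right) 211 = \frac{10681}{92} \cdot 211 = \frac{2253691}{92} \approx 24497.0$)
$1479 \left(d + 895\right) = 1479 \left(\frac{2253691}{92} + 895\right) = 1479 \cdot \frac{2336031}{92} = \frac{3454989849}{92}$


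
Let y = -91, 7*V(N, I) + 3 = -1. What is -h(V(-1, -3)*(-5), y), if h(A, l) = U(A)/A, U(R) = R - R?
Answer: 0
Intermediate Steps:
V(N, I) = -4/7 (V(N, I) = -3/7 + (⅐)*(-1) = -3/7 - ⅐ = -4/7)
U(R) = 0
h(A, l) = 0 (h(A, l) = 0/A = 0)
-h(V(-1, -3)*(-5), y) = -1*0 = 0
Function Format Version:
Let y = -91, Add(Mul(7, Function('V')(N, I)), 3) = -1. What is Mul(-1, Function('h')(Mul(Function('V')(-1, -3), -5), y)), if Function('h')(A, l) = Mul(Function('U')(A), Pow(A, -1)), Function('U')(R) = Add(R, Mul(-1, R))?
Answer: 0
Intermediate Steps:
Function('V')(N, I) = Rational(-4, 7) (Function('V')(N, I) = Add(Rational(-3, 7), Mul(Rational(1, 7), -1)) = Add(Rational(-3, 7), Rational(-1, 7)) = Rational(-4, 7))
Function('U')(R) = 0
Function('h')(A, l) = 0 (Function('h')(A, l) = Mul(0, Pow(A, -1)) = 0)
Mul(-1, Function('h')(Mul(Function('V')(-1, -3), -5), y)) = Mul(-1, 0) = 0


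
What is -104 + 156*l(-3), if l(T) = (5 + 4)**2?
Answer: 12532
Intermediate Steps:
l(T) = 81 (l(T) = 9**2 = 81)
-104 + 156*l(-3) = -104 + 156*81 = -104 + 12636 = 12532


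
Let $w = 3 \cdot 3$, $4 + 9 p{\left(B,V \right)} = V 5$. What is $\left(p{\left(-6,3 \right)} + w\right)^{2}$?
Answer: $\frac{8464}{81} \approx 104.49$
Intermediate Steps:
$p{\left(B,V \right)} = - \frac{4}{9} + \frac{5 V}{9}$ ($p{\left(B,V \right)} = - \frac{4}{9} + \frac{V 5}{9} = - \frac{4}{9} + \frac{5 V}{9}$)
$w = 9$
$\left(p{\left(-6,3 \right)} + w\right)^{2} = \left(\left(- \frac{4}{9} + \frac{5}{9} \cdot 3\right) + 9\right)^{2} = \left(\left(- \frac{4}{9} + \frac{5}{3}\right) + 9\right)^{2} = \left(\frac{11}{9} + 9\right)^{2} = \left(\frac{92}{9}\right)^{2} = \frac{8464}{81}$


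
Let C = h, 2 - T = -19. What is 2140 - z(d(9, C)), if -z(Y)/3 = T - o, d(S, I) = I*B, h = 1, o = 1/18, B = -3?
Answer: 13217/6 ≈ 2202.8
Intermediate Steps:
o = 1/18 ≈ 0.055556
T = 21 (T = 2 - 1*(-19) = 2 + 19 = 21)
C = 1
d(S, I) = -3*I (d(S, I) = I*(-3) = -3*I)
z(Y) = -377/6 (z(Y) = -3*(21 - 1*1/18) = -3*(21 - 1/18) = -3*377/18 = -377/6)
2140 - z(d(9, C)) = 2140 - 1*(-377/6) = 2140 + 377/6 = 13217/6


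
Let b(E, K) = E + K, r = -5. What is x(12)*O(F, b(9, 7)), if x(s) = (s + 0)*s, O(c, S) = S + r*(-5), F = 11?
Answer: 5904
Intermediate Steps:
O(c, S) = 25 + S (O(c, S) = S - 5*(-5) = S + 25 = 25 + S)
x(s) = s² (x(s) = s*s = s²)
x(12)*O(F, b(9, 7)) = 12²*(25 + (9 + 7)) = 144*(25 + 16) = 144*41 = 5904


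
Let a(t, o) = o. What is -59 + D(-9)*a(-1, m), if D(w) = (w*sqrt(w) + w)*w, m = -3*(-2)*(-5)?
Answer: -2489 - 7290*I ≈ -2489.0 - 7290.0*I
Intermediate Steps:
m = -30 (m = 6*(-5) = -30)
D(w) = w*(w + w**(3/2)) (D(w) = (w**(3/2) + w)*w = (w + w**(3/2))*w = w*(w + w**(3/2)))
-59 + D(-9)*a(-1, m) = -59 + ((-9)**2 + (-9)**(5/2))*(-30) = -59 + (81 + 243*I)*(-30) = -59 + (-2430 - 7290*I) = -2489 - 7290*I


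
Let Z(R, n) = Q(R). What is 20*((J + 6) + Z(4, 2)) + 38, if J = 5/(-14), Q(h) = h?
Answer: 1616/7 ≈ 230.86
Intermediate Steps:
Z(R, n) = R
J = -5/14 (J = 5*(-1/14) = -5/14 ≈ -0.35714)
20*((J + 6) + Z(4, 2)) + 38 = 20*((-5/14 + 6) + 4) + 38 = 20*(79/14 + 4) + 38 = 20*(135/14) + 38 = 1350/7 + 38 = 1616/7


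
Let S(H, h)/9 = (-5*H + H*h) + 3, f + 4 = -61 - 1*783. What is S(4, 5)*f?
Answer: -22896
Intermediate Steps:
f = -848 (f = -4 + (-61 - 1*783) = -4 + (-61 - 783) = -4 - 844 = -848)
S(H, h) = 27 - 45*H + 9*H*h (S(H, h) = 9*((-5*H + H*h) + 3) = 9*(3 - 5*H + H*h) = 27 - 45*H + 9*H*h)
S(4, 5)*f = (27 - 45*4 + 9*4*5)*(-848) = (27 - 180 + 180)*(-848) = 27*(-848) = -22896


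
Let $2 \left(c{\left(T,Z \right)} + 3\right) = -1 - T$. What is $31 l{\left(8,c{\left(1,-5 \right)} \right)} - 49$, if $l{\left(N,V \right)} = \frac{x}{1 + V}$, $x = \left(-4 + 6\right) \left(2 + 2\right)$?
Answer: $- \frac{395}{3} \approx -131.67$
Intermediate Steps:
$c{\left(T,Z \right)} = - \frac{7}{2} - \frac{T}{2}$ ($c{\left(T,Z \right)} = -3 + \frac{-1 - T}{2} = -3 - \left(\frac{1}{2} + \frac{T}{2}\right) = - \frac{7}{2} - \frac{T}{2}$)
$x = 8$ ($x = 2 \cdot 4 = 8$)
$l{\left(N,V \right)} = \frac{8}{1 + V}$
$31 l{\left(8,c{\left(1,-5 \right)} \right)} - 49 = 31 \frac{8}{1 - 4} - 49 = 31 \frac{8}{-3} - 49 = 31 \cdot 8 \left(- \frac{1}{3}\right) - 49 = 31 \left(- \frac{8}{3}\right) - 49 = - \frac{248}{3} - 49 = - \frac{395}{3}$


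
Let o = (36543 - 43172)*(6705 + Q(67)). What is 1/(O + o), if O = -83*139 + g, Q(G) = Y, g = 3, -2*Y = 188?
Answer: -1/43835853 ≈ -2.2812e-8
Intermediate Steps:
Y = -94 (Y = -½*188 = -94)
Q(G) = -94
o = -43824319 (o = (36543 - 43172)*(6705 - 94) = -6629*6611 = -43824319)
O = -11534 (O = -83*139 + 3 = -11537 + 3 = -11534)
1/(O + o) = 1/(-11534 - 43824319) = 1/(-43835853) = -1/43835853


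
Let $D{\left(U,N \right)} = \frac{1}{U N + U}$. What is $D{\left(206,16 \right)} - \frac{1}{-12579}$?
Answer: $\frac{16081}{44051658} \approx 0.00036505$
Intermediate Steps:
$D{\left(U,N \right)} = \frac{1}{U + N U}$ ($D{\left(U,N \right)} = \frac{1}{N U + U} = \frac{1}{U + N U}$)
$D{\left(206,16 \right)} - \frac{1}{-12579} = \frac{1}{206 \left(1 + 16\right)} - \frac{1}{-12579} = \frac{1}{206 \cdot 17} - - \frac{1}{12579} = \frac{1}{206} \cdot \frac{1}{17} + \frac{1}{12579} = \frac{1}{3502} + \frac{1}{12579} = \frac{16081}{44051658}$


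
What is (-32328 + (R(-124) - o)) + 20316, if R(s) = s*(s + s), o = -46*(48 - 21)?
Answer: 19982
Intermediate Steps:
o = -1242 (o = -46*27 = -1242)
R(s) = 2*s**2 (R(s) = s*(2*s) = 2*s**2)
(-32328 + (R(-124) - o)) + 20316 = (-32328 + (2*(-124)**2 - 1*(-1242))) + 20316 = (-32328 + (2*15376 + 1242)) + 20316 = (-32328 + (30752 + 1242)) + 20316 = (-32328 + 31994) + 20316 = -334 + 20316 = 19982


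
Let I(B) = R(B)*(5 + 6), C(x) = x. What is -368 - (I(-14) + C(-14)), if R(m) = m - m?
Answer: -354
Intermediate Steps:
R(m) = 0
I(B) = 0 (I(B) = 0*(5 + 6) = 0*11 = 0)
-368 - (I(-14) + C(-14)) = -368 - (0 - 14) = -368 - 1*(-14) = -368 + 14 = -354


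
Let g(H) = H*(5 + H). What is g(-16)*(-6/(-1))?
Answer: 1056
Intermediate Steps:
g(-16)*(-6/(-1)) = (-16*(5 - 16))*(-6/(-1)) = (-16*(-11))*(-6*(-1)) = 176*6 = 1056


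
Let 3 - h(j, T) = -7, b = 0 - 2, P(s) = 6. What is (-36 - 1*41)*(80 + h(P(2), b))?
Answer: -6930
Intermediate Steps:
b = -2
h(j, T) = 10 (h(j, T) = 3 - 1*(-7) = 3 + 7 = 10)
(-36 - 1*41)*(80 + h(P(2), b)) = (-36 - 1*41)*(80 + 10) = (-36 - 41)*90 = -77*90 = -6930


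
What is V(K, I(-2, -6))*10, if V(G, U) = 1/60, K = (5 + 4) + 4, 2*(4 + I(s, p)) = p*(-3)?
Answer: ⅙ ≈ 0.16667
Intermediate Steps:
I(s, p) = -4 - 3*p/2 (I(s, p) = -4 + (p*(-3))/2 = -4 + (-3*p)/2 = -4 - 3*p/2)
K = 13 (K = 9 + 4 = 13)
V(G, U) = 1/60
V(K, I(-2, -6))*10 = (1/60)*10 = ⅙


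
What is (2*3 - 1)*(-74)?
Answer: -370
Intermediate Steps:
(2*3 - 1)*(-74) = (6 - 1)*(-74) = 5*(-74) = -370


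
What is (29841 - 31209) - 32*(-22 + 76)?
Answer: -3096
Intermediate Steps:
(29841 - 31209) - 32*(-22 + 76) = -1368 - 32*54 = -1368 - 1728 = -3096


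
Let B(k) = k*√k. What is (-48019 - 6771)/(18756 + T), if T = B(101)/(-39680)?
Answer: -1618023598718976000/553890319721056099 - 219580787200*√101/553890319721056099 ≈ -2.9212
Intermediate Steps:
B(k) = k^(3/2)
T = -101*√101/39680 (T = 101^(3/2)/(-39680) = (101*√101)*(-1/39680) = -101*√101/39680 ≈ -0.025581)
(-48019 - 6771)/(18756 + T) = (-48019 - 6771)/(18756 - 101*√101/39680) = -54790/(18756 - 101*√101/39680)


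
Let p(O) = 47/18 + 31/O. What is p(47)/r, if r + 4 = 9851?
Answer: 2767/8330562 ≈ 0.00033215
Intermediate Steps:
r = 9847 (r = -4 + 9851 = 9847)
p(O) = 47/18 + 31/O (p(O) = 47*(1/18) + 31/O = 47/18 + 31/O)
p(47)/r = (47/18 + 31/47)/9847 = (47/18 + 31*(1/47))*(1/9847) = (47/18 + 31/47)*(1/9847) = (2767/846)*(1/9847) = 2767/8330562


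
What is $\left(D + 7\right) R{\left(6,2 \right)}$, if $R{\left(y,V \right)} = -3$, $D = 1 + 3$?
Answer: $-33$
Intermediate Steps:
$D = 4$
$\left(D + 7\right) R{\left(6,2 \right)} = \left(4 + 7\right) \left(-3\right) = 11 \left(-3\right) = -33$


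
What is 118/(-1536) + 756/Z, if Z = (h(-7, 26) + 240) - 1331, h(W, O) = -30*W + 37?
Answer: -157601/162048 ≈ -0.97256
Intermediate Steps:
h(W, O) = 37 - 30*W
Z = -844 (Z = ((37 - 30*(-7)) + 240) - 1331 = ((37 + 210) + 240) - 1331 = (247 + 240) - 1331 = 487 - 1331 = -844)
118/(-1536) + 756/Z = 118/(-1536) + 756/(-844) = 118*(-1/1536) + 756*(-1/844) = -59/768 - 189/211 = -157601/162048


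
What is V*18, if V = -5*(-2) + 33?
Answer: 774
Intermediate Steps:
V = 43 (V = 10 + 33 = 43)
V*18 = 43*18 = 774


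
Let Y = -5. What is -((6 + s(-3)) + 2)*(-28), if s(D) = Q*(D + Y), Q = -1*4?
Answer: 1120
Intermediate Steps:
Q = -4
s(D) = 20 - 4*D (s(D) = -4*(D - 5) = -4*(-5 + D) = 20 - 4*D)
-((6 + s(-3)) + 2)*(-28) = -((6 + (20 - 4*(-3))) + 2)*(-28) = -((6 + (20 + 12)) + 2)*(-28) = -((6 + 32) + 2)*(-28) = -(38 + 2)*(-28) = -40*(-28) = -1*(-1120) = 1120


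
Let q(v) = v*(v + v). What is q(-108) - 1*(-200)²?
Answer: -16672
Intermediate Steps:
q(v) = 2*v² (q(v) = v*(2*v) = 2*v²)
q(-108) - 1*(-200)² = 2*(-108)² - 1*(-200)² = 2*11664 - 1*40000 = 23328 - 40000 = -16672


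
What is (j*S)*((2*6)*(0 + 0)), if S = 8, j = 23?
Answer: 0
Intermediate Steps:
(j*S)*((2*6)*(0 + 0)) = (23*8)*((2*6)*(0 + 0)) = 184*(12*0) = 184*0 = 0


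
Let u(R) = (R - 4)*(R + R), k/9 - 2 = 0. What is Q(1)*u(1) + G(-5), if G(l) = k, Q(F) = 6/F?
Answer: -18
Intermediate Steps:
k = 18 (k = 18 + 9*0 = 18 + 0 = 18)
G(l) = 18
u(R) = 2*R*(-4 + R) (u(R) = (-4 + R)*(2*R) = 2*R*(-4 + R))
Q(1)*u(1) + G(-5) = (6/1)*(2*1*(-4 + 1)) + 18 = (6*1)*(2*1*(-3)) + 18 = 6*(-6) + 18 = -36 + 18 = -18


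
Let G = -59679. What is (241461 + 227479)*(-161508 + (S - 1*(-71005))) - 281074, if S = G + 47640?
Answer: -48086326554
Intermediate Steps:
S = -12039 (S = -59679 + 47640 = -12039)
(241461 + 227479)*(-161508 + (S - 1*(-71005))) - 281074 = (241461 + 227479)*(-161508 + (-12039 - 1*(-71005))) - 281074 = 468940*(-161508 + (-12039 + 71005)) - 281074 = 468940*(-161508 + 58966) - 281074 = 468940*(-102542) - 281074 = -48086045480 - 281074 = -48086326554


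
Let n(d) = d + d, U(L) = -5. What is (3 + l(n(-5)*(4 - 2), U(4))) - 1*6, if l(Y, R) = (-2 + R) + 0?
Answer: -10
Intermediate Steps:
n(d) = 2*d
l(Y, R) = -2 + R
(3 + l(n(-5)*(4 - 2), U(4))) - 1*6 = (3 + (-2 - 5)) - 1*6 = (3 - 7) - 6 = -4 - 6 = -10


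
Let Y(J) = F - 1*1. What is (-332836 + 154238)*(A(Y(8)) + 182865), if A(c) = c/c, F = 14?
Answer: -32659501868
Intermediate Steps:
Y(J) = 13 (Y(J) = 14 - 1*1 = 14 - 1 = 13)
A(c) = 1
(-332836 + 154238)*(A(Y(8)) + 182865) = (-332836 + 154238)*(1 + 182865) = -178598*182866 = -32659501868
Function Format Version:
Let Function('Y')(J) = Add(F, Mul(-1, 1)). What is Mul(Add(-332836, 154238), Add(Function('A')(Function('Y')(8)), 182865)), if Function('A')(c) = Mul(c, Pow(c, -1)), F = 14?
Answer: -32659501868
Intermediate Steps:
Function('Y')(J) = 13 (Function('Y')(J) = Add(14, Mul(-1, 1)) = Add(14, -1) = 13)
Function('A')(c) = 1
Mul(Add(-332836, 154238), Add(Function('A')(Function('Y')(8)), 182865)) = Mul(Add(-332836, 154238), Add(1, 182865)) = Mul(-178598, 182866) = -32659501868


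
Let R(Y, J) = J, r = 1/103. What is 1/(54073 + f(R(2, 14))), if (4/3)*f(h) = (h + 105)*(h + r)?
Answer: 412/22793227 ≈ 1.8076e-5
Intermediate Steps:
r = 1/103 ≈ 0.0097087
f(h) = 3*(105 + h)*(1/103 + h)/4 (f(h) = 3*((h + 105)*(h + 1/103))/4 = 3*((105 + h)*(1/103 + h))/4 = 3*(105 + h)*(1/103 + h)/4)
1/(54073 + f(R(2, 14))) = 1/(54073 + (315/412 + (3/4)*14**2 + (8112/103)*14)) = 1/(54073 + (315/412 + (3/4)*196 + 113568/103)) = 1/(54073 + (315/412 + 147 + 113568/103)) = 1/(54073 + 515151/412) = 1/(22793227/412) = 412/22793227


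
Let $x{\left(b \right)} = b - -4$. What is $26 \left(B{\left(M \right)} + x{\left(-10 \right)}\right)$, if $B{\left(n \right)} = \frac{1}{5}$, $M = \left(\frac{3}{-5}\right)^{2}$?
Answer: $- \frac{754}{5} \approx -150.8$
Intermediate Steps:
$M = \frac{9}{25}$ ($M = \left(3 \left(- \frac{1}{5}\right)\right)^{2} = \left(- \frac{3}{5}\right)^{2} = \frac{9}{25} \approx 0.36$)
$B{\left(n \right)} = \frac{1}{5}$
$x{\left(b \right)} = 4 + b$ ($x{\left(b \right)} = b + 4 = 4 + b$)
$26 \left(B{\left(M \right)} + x{\left(-10 \right)}\right) = 26 \left(\frac{1}{5} + \left(4 - 10\right)\right) = 26 \left(\frac{1}{5} - 6\right) = 26 \left(- \frac{29}{5}\right) = - \frac{754}{5}$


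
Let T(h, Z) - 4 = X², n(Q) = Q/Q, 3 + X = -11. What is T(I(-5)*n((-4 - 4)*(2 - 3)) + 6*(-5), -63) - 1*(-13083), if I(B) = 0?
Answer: 13283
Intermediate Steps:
X = -14 (X = -3 - 11 = -14)
n(Q) = 1
T(h, Z) = 200 (T(h, Z) = 4 + (-14)² = 4 + 196 = 200)
T(I(-5)*n((-4 - 4)*(2 - 3)) + 6*(-5), -63) - 1*(-13083) = 200 - 1*(-13083) = 200 + 13083 = 13283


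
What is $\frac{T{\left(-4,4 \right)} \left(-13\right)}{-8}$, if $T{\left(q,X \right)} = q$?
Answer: $- \frac{13}{2} \approx -6.5$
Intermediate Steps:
$\frac{T{\left(-4,4 \right)} \left(-13\right)}{-8} = \frac{\left(-4\right) \left(-13\right)}{-8} = 52 \left(- \frac{1}{8}\right) = - \frac{13}{2}$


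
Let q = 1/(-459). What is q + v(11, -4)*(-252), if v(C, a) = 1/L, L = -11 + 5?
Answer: 19277/459 ≈ 41.998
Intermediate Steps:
q = -1/459 ≈ -0.0021787
L = -6
v(C, a) = -1/6 (v(C, a) = 1/(-6) = -1/6)
q + v(11, -4)*(-252) = -1/459 - 1/6*(-252) = -1/459 + 42 = 19277/459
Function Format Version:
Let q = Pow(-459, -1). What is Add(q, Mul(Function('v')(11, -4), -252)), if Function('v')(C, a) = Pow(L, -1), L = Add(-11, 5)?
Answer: Rational(19277, 459) ≈ 41.998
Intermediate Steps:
q = Rational(-1, 459) ≈ -0.0021787
L = -6
Function('v')(C, a) = Rational(-1, 6) (Function('v')(C, a) = Pow(-6, -1) = Rational(-1, 6))
Add(q, Mul(Function('v')(11, -4), -252)) = Add(Rational(-1, 459), Mul(Rational(-1, 6), -252)) = Add(Rational(-1, 459), 42) = Rational(19277, 459)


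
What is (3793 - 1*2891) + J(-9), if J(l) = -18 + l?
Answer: 875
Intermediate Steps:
(3793 - 1*2891) + J(-9) = (3793 - 1*2891) + (-18 - 9) = (3793 - 2891) - 27 = 902 - 27 = 875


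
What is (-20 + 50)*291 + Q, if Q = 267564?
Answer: 276294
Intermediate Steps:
(-20 + 50)*291 + Q = (-20 + 50)*291 + 267564 = 30*291 + 267564 = 8730 + 267564 = 276294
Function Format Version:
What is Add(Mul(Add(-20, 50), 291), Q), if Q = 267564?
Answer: 276294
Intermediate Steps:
Add(Mul(Add(-20, 50), 291), Q) = Add(Mul(Add(-20, 50), 291), 267564) = Add(Mul(30, 291), 267564) = Add(8730, 267564) = 276294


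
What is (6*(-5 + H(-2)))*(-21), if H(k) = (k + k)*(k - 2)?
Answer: -1386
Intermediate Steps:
H(k) = 2*k*(-2 + k) (H(k) = (2*k)*(-2 + k) = 2*k*(-2 + k))
(6*(-5 + H(-2)))*(-21) = (6*(-5 + 2*(-2)*(-2 - 2)))*(-21) = (6*(-5 + 2*(-2)*(-4)))*(-21) = (6*(-5 + 16))*(-21) = (6*11)*(-21) = 66*(-21) = -1386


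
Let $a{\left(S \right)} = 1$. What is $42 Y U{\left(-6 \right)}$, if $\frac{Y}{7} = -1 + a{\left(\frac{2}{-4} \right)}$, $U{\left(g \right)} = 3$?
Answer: $0$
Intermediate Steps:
$Y = 0$ ($Y = 7 \left(-1 + 1\right) = 7 \cdot 0 = 0$)
$42 Y U{\left(-6 \right)} = 42 \cdot 0 \cdot 3 = 0 \cdot 3 = 0$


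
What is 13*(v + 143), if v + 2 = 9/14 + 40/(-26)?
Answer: 25499/14 ≈ 1821.4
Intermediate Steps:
v = -527/182 (v = -2 + (9/14 + 40/(-26)) = -2 + (9*(1/14) + 40*(-1/26)) = -2 + (9/14 - 20/13) = -2 - 163/182 = -527/182 ≈ -2.8956)
13*(v + 143) = 13*(-527/182 + 143) = 13*(25499/182) = 25499/14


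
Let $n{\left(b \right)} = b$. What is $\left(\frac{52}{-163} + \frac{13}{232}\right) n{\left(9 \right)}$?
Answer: $- \frac{89505}{37816} \approx -2.3669$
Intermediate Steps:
$\left(\frac{52}{-163} + \frac{13}{232}\right) n{\left(9 \right)} = \left(\frac{52}{-163} + \frac{13}{232}\right) 9 = \left(52 \left(- \frac{1}{163}\right) + 13 \cdot \frac{1}{232}\right) 9 = \left(- \frac{52}{163} + \frac{13}{232}\right) 9 = \left(- \frac{9945}{37816}\right) 9 = - \frac{89505}{37816}$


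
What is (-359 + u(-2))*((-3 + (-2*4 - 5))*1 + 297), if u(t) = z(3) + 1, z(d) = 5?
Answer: -99193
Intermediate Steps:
u(t) = 6 (u(t) = 5 + 1 = 6)
(-359 + u(-2))*((-3 + (-2*4 - 5))*1 + 297) = (-359 + 6)*((-3 + (-2*4 - 5))*1 + 297) = -353*((-3 + (-8 - 5))*1 + 297) = -353*((-3 - 13)*1 + 297) = -353*(-16*1 + 297) = -353*(-16 + 297) = -353*281 = -99193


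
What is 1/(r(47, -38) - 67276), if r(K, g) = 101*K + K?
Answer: -1/62482 ≈ -1.6005e-5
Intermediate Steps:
r(K, g) = 102*K
1/(r(47, -38) - 67276) = 1/(102*47 - 67276) = 1/(4794 - 67276) = 1/(-62482) = -1/62482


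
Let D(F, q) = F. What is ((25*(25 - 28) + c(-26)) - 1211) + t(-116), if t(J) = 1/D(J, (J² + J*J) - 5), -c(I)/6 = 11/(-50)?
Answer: -3725597/2900 ≈ -1284.7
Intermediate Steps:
c(I) = 33/25 (c(I) = -66/(-50) = -66*(-1)/50 = -6*(-11/50) = 33/25)
t(J) = 1/J
((25*(25 - 28) + c(-26)) - 1211) + t(-116) = ((25*(25 - 28) + 33/25) - 1211) + 1/(-116) = ((25*(-3) + 33/25) - 1211) - 1/116 = ((-75 + 33/25) - 1211) - 1/116 = (-1842/25 - 1211) - 1/116 = -32117/25 - 1/116 = -3725597/2900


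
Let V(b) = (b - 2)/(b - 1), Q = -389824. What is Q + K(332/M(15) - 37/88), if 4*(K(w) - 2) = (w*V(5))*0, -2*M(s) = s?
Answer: -389822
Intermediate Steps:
M(s) = -s/2
V(b) = (-2 + b)/(-1 + b)
K(w) = 2 (K(w) = 2 + ((w*((-2 + 5)/(-1 + 5)))*0)/4 = 2 + ((w*(3/4))*0)/4 = 2 + ((w*((¼)*3))*0)/4 = 2 + ((w*(¾))*0)/4 = 2 + ((3*w/4)*0)/4 = 2 + (¼)*0 = 2 + 0 = 2)
Q + K(332/M(15) - 37/88) = -389824 + 2 = -389822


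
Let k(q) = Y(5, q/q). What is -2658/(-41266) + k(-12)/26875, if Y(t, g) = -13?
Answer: 35448646/554511875 ≈ 0.063928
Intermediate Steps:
k(q) = -13
-2658/(-41266) + k(-12)/26875 = -2658/(-41266) - 13/26875 = -2658*(-1/41266) - 13*1/26875 = 1329/20633 - 13/26875 = 35448646/554511875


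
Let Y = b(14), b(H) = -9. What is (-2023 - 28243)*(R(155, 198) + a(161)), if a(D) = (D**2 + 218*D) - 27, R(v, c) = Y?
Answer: -1845711478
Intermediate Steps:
Y = -9
R(v, c) = -9
a(D) = -27 + D**2 + 218*D
(-2023 - 28243)*(R(155, 198) + a(161)) = (-2023 - 28243)*(-9 + (-27 + 161**2 + 218*161)) = -30266*(-9 + (-27 + 25921 + 35098)) = -30266*(-9 + 60992) = -30266*60983 = -1845711478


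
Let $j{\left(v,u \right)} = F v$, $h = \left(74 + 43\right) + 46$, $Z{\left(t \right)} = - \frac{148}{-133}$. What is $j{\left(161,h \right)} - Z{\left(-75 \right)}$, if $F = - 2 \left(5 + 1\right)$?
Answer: $- \frac{257104}{133} \approx -1933.1$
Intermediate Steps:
$F = -12$ ($F = \left(-2\right) 6 = -12$)
$Z{\left(t \right)} = \frac{148}{133}$ ($Z{\left(t \right)} = \left(-148\right) \left(- \frac{1}{133}\right) = \frac{148}{133}$)
$h = 163$ ($h = 117 + 46 = 163$)
$j{\left(v,u \right)} = - 12 v$
$j{\left(161,h \right)} - Z{\left(-75 \right)} = \left(-12\right) 161 - \frac{148}{133} = -1932 - \frac{148}{133} = - \frac{257104}{133}$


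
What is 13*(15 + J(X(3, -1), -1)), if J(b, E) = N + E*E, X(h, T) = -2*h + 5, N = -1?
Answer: 195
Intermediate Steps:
X(h, T) = 5 - 2*h
J(b, E) = -1 + E**2 (J(b, E) = -1 + E*E = -1 + E**2)
13*(15 + J(X(3, -1), -1)) = 13*(15 + (-1 + (-1)**2)) = 13*(15 + (-1 + 1)) = 13*(15 + 0) = 13*15 = 195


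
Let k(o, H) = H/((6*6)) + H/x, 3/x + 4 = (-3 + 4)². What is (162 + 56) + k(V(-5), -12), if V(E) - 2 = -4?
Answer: 689/3 ≈ 229.67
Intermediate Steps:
V(E) = -2 (V(E) = 2 - 4 = -2)
x = -1 (x = 3/(-4 + (-3 + 4)²) = 3/(-4 + 1²) = 3/(-4 + 1) = 3/(-3) = 3*(-⅓) = -1)
k(o, H) = -35*H/36 (k(o, H) = H/((6*6)) + H/(-1) = H/36 + H*(-1) = H*(1/36) - H = H/36 - H = -35*H/36)
(162 + 56) + k(V(-5), -12) = (162 + 56) - 35/36*(-12) = 218 + 35/3 = 689/3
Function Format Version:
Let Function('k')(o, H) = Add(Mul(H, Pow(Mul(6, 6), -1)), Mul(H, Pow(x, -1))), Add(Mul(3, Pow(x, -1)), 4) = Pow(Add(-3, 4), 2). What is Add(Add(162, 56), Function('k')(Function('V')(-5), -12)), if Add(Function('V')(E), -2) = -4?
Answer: Rational(689, 3) ≈ 229.67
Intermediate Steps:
Function('V')(E) = -2 (Function('V')(E) = Add(2, -4) = -2)
x = -1 (x = Mul(3, Pow(Add(-4, Pow(Add(-3, 4), 2)), -1)) = Mul(3, Pow(Add(-4, Pow(1, 2)), -1)) = Mul(3, Pow(Add(-4, 1), -1)) = Mul(3, Pow(-3, -1)) = Mul(3, Rational(-1, 3)) = -1)
Function('k')(o, H) = Mul(Rational(-35, 36), H) (Function('k')(o, H) = Add(Mul(H, Pow(Mul(6, 6), -1)), Mul(H, Pow(-1, -1))) = Add(Mul(H, Pow(36, -1)), Mul(H, -1)) = Add(Mul(H, Rational(1, 36)), Mul(-1, H)) = Add(Mul(Rational(1, 36), H), Mul(-1, H)) = Mul(Rational(-35, 36), H))
Add(Add(162, 56), Function('k')(Function('V')(-5), -12)) = Add(Add(162, 56), Mul(Rational(-35, 36), -12)) = Add(218, Rational(35, 3)) = Rational(689, 3)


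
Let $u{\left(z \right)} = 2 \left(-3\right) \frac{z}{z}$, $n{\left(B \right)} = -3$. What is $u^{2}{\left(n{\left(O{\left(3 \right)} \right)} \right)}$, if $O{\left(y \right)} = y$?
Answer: $36$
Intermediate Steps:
$u{\left(z \right)} = -6$ ($u{\left(z \right)} = \left(-6\right) 1 = -6$)
$u^{2}{\left(n{\left(O{\left(3 \right)} \right)} \right)} = \left(-6\right)^{2} = 36$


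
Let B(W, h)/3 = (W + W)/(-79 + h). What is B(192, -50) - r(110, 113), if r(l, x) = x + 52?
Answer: -7479/43 ≈ -173.93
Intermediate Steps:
r(l, x) = 52 + x
B(W, h) = 6*W/(-79 + h) (B(W, h) = 3*((W + W)/(-79 + h)) = 3*((2*W)/(-79 + h)) = 3*(2*W/(-79 + h)) = 6*W/(-79 + h))
B(192, -50) - r(110, 113) = 6*192/(-79 - 50) - (52 + 113) = 6*192/(-129) - 1*165 = 6*192*(-1/129) - 165 = -384/43 - 165 = -7479/43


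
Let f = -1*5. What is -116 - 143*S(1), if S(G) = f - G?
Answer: 742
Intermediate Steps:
f = -5
S(G) = -5 - G
-116 - 143*S(1) = -116 - 143*(-5 - 1*1) = -116 - 143*(-5 - 1) = -116 - 143*(-6) = -116 + 858 = 742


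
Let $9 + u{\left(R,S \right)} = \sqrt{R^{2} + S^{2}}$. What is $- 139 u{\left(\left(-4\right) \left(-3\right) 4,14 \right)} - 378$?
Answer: $-6077$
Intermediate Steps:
$u{\left(R,S \right)} = -9 + \sqrt{R^{2} + S^{2}}$
$- 139 u{\left(\left(-4\right) \left(-3\right) 4,14 \right)} - 378 = - 139 \left(-9 + \sqrt{\left(\left(-4\right) \left(-3\right) 4\right)^{2} + 14^{2}}\right) - 378 = - 139 \left(-9 + \sqrt{\left(12 \cdot 4\right)^{2} + 196}\right) - 378 = - 139 \left(-9 + \sqrt{48^{2} + 196}\right) - 378 = - 139 \left(-9 + \sqrt{2304 + 196}\right) - 378 = - 139 \left(-9 + \sqrt{2500}\right) - 378 = - 139 \left(-9 + 50\right) - 378 = \left(-139\right) 41 - 378 = -5699 - 378 = -6077$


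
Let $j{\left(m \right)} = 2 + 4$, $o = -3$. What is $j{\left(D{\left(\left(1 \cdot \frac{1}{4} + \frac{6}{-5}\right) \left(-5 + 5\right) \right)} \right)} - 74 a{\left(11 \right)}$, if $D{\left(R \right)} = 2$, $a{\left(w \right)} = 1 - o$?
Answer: $-290$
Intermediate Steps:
$a{\left(w \right)} = 4$ ($a{\left(w \right)} = 1 - -3 = 1 + 3 = 4$)
$j{\left(m \right)} = 6$
$j{\left(D{\left(\left(1 \cdot \frac{1}{4} + \frac{6}{-5}\right) \left(-5 + 5\right) \right)} \right)} - 74 a{\left(11 \right)} = 6 - 296 = -290$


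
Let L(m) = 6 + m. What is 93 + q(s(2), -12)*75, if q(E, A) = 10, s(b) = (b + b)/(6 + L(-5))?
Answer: 843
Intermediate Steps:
s(b) = 2*b/7 (s(b) = (b + b)/(6 + (6 - 5)) = (2*b)/(6 + 1) = (2*b)/7 = (2*b)*(⅐) = 2*b/7)
93 + q(s(2), -12)*75 = 93 + 10*75 = 93 + 750 = 843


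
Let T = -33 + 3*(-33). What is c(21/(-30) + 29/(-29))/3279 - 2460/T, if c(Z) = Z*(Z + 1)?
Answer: 67220809/3606900 ≈ 18.637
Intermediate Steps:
c(Z) = Z*(1 + Z)
T = -132 (T = -33 - 99 = -132)
c(21/(-30) + 29/(-29))/3279 - 2460/T = ((21/(-30) + 29/(-29))*(1 + (21/(-30) + 29/(-29))))/3279 - 2460/(-132) = ((21*(-1/30) + 29*(-1/29))*(1 + (21*(-1/30) + 29*(-1/29))))*(1/3279) - 2460*(-1/132) = ((-7/10 - 1)*(1 + (-7/10 - 1)))*(1/3279) + 205/11 = -17*(1 - 17/10)/10*(1/3279) + 205/11 = -17/10*(-7/10)*(1/3279) + 205/11 = (119/100)*(1/3279) + 205/11 = 119/327900 + 205/11 = 67220809/3606900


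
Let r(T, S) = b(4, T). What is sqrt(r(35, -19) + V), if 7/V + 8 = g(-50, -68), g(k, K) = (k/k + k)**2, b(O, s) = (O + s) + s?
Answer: sqrt(423773977)/2393 ≈ 8.6025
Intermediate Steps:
b(O, s) = O + 2*s
g(k, K) = (1 + k)**2
r(T, S) = 4 + 2*T
V = 7/2393 (V = 7/(-8 + (1 - 50)**2) = 7/(-8 + (-49)**2) = 7/(-8 + 2401) = 7/2393 ≈ 0.0029252)
sqrt(r(35, -19) + V) = sqrt((4 + 2*35) + 7/2393) = sqrt((4 + 70) + 7/2393) = sqrt(74 + 7/2393) = sqrt(177089/2393) = sqrt(423773977)/2393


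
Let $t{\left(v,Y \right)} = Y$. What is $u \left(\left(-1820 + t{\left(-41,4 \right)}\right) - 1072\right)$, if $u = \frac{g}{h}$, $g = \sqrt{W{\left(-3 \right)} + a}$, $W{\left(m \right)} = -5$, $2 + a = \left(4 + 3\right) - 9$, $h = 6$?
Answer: $- 1444 i \approx - 1444.0 i$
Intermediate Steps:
$a = -4$ ($a = -2 + \left(\left(4 + 3\right) - 9\right) = -2 + \left(7 - 9\right) = -2 - 2 = -4$)
$g = 3 i$ ($g = \sqrt{-5 - 4} = \sqrt{-9} = 3 i \approx 3.0 i$)
$u = \frac{i}{2}$ ($u = \frac{3 i}{6} = 3 i \frac{1}{6} = \frac{i}{2} \approx 0.5 i$)
$u \left(\left(-1820 + t{\left(-41,4 \right)}\right) - 1072\right) = \frac{i}{2} \left(\left(-1820 + 4\right) - 1072\right) = \frac{i}{2} \left(-1816 - 1072\right) = \frac{i}{2} \left(-2888\right) = - 1444 i$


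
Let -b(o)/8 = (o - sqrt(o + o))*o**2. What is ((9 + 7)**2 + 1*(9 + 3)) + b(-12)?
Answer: 14092 + 2304*I*sqrt(6) ≈ 14092.0 + 5643.6*I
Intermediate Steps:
b(o) = -8*o**2*(o - sqrt(2)*sqrt(o)) (b(o) = -8*(o - sqrt(o + o))*o**2 = -8*(o - sqrt(2*o))*o**2 = -8*(o - sqrt(2)*sqrt(o))*o**2 = -8*o**2*(o - sqrt(2)*sqrt(o)))
((9 + 7)**2 + 1*(9 + 3)) + b(-12) = ((9 + 7)**2 + 1*(9 + 3)) + (-8*(-12)**3 + 8*sqrt(2)*(-12)**(5/2)) = (16**2 + 1*12) + (-8*(-1728) + 8*sqrt(2)*(288*I*sqrt(3))) = (256 + 12) + (13824 + 2304*I*sqrt(6)) = 268 + (13824 + 2304*I*sqrt(6)) = 14092 + 2304*I*sqrt(6)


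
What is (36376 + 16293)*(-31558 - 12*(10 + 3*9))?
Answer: -1685513338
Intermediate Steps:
(36376 + 16293)*(-31558 - 12*(10 + 3*9)) = 52669*(-31558 - 12*(10 + 27)) = 52669*(-31558 - 12*37) = 52669*(-31558 - 444) = 52669*(-32002) = -1685513338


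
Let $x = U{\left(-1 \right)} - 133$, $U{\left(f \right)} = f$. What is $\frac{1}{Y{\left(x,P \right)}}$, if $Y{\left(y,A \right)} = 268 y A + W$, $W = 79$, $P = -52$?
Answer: $\frac{1}{1867503} \approx 5.3547 \cdot 10^{-7}$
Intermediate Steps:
$x = -134$ ($x = -1 - 133 = -134$)
$Y{\left(y,A \right)} = 79 + 268 A y$ ($Y{\left(y,A \right)} = 268 y A + 79 = 268 A y + 79 = 79 + 268 A y$)
$\frac{1}{Y{\left(x,P \right)}} = \frac{1}{79 + 268 \left(-52\right) \left(-134\right)} = \frac{1}{79 + 1867424} = \frac{1}{1867503}$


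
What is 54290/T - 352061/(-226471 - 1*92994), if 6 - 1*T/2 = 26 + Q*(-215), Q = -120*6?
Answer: 9166841319/9891914260 ≈ 0.92670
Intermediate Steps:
Q = -720
T = -309640 (T = 12 - 2*(26 - 720*(-215)) = 12 - 2*(26 + 154800) = 12 - 2*154826 = 12 - 309652 = -309640)
54290/T - 352061/(-226471 - 1*92994) = 54290/(-309640) - 352061/(-226471 - 1*92994) = 54290*(-1/309640) - 352061/(-226471 - 92994) = -5429/30964 - 352061/(-319465) = -5429/30964 - 352061*(-1/319465) = -5429/30964 + 352061/319465 = 9166841319/9891914260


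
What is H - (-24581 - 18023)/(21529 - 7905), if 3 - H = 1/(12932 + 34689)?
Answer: 993799243/162197126 ≈ 6.1271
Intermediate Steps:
H = 142862/47621 (H = 3 - 1/(12932 + 34689) = 3 - 1/47621 = 142862/47621 ≈ 3.0000)
H - (-24581 - 18023)/(21529 - 7905) = 142862/47621 - (-24581 - 18023)/(21529 - 7905) = 142862/47621 - (-42604)/13624 = 142862/47621 - 1*(-10651/3406) = 142862/47621 + 10651/3406 = 993799243/162197126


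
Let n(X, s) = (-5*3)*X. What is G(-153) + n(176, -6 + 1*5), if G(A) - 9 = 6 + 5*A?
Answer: -3390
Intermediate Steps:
G(A) = 15 + 5*A (G(A) = 9 + (6 + 5*A) = 15 + 5*A)
n(X, s) = -15*X
G(-153) + n(176, -6 + 1*5) = (15 + 5*(-153)) - 15*176 = (15 - 765) - 2640 = -750 - 2640 = -3390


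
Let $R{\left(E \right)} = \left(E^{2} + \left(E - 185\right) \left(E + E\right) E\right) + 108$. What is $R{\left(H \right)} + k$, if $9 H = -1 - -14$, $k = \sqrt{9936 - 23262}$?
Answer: $- \frac{478123}{729} + i \sqrt{13326} \approx -655.86 + 115.44 i$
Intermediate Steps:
$k = i \sqrt{13326}$ ($k = \sqrt{-13326} = i \sqrt{13326} \approx 115.44 i$)
$H = \frac{13}{9}$ ($H = \frac{-1 - -14}{9} = \frac{-1 + 14}{9} = \frac{1}{9} \cdot 13 = \frac{13}{9} \approx 1.4444$)
$R{\left(E \right)} = 108 + E^{2} + 2 E^{2} \left(-185 + E\right)$ ($R{\left(E \right)} = \left(E^{2} + \left(-185 + E\right) 2 E E\right) + 108 = \left(E^{2} + 2 E \left(-185 + E\right) E\right) + 108 = \left(E^{2} + 2 E^{2} \left(-185 + E\right)\right) + 108 = 108 + E^{2} + 2 E^{2} \left(-185 + E\right)$)
$R{\left(H \right)} + k = \left(108 - 369 \left(\frac{13}{9}\right)^{2} + 2 \left(\frac{13}{9}\right)^{3}\right) + i \sqrt{13326} = \left(108 - \frac{6929}{9} + 2 \cdot \frac{2197}{729}\right) + i \sqrt{13326} = \left(108 - \frac{6929}{9} + \frac{4394}{729}\right) + i \sqrt{13326} = - \frac{478123}{729} + i \sqrt{13326}$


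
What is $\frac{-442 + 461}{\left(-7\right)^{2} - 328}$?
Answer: $- \frac{19}{279} \approx -0.0681$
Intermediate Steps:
$\frac{-442 + 461}{\left(-7\right)^{2} - 328} = \frac{19}{49 - 328} = \frac{19}{-279} = 19 \left(- \frac{1}{279}\right) = - \frac{19}{279}$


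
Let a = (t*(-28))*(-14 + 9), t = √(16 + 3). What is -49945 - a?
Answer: -49945 - 140*√19 ≈ -50555.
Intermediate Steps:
t = √19 ≈ 4.3589
a = 140*√19 (a = (√19*(-28))*(-14 + 9) = -28*√19*(-5) = 140*√19 ≈ 610.25)
-49945 - a = -49945 - 140*√19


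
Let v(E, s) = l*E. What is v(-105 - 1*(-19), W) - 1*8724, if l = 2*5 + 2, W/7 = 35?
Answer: -9756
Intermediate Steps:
W = 245 (W = 7*35 = 245)
l = 12 (l = 10 + 2 = 12)
v(E, s) = 12*E
v(-105 - 1*(-19), W) - 1*8724 = 12*(-105 - 1*(-19)) - 1*8724 = 12*(-105 + 19) - 8724 = 12*(-86) - 8724 = -1032 - 8724 = -9756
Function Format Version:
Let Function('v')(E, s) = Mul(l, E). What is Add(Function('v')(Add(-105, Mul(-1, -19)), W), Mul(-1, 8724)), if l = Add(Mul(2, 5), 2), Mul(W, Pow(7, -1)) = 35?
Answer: -9756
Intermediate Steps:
W = 245 (W = Mul(7, 35) = 245)
l = 12 (l = Add(10, 2) = 12)
Function('v')(E, s) = Mul(12, E)
Add(Function('v')(Add(-105, Mul(-1, -19)), W), Mul(-1, 8724)) = Add(Mul(12, Add(-105, Mul(-1, -19))), Mul(-1, 8724)) = Add(Mul(12, Add(-105, 19)), -8724) = Add(Mul(12, -86), -8724) = Add(-1032, -8724) = -9756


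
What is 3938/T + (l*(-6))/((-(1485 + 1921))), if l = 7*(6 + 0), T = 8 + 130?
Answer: 3361901/117507 ≈ 28.610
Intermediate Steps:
T = 138
l = 42 (l = 7*6 = 42)
3938/T + (l*(-6))/((-(1485 + 1921))) = 3938/138 + (42*(-6))/((-(1485 + 1921))) = 3938*(1/138) - 252/((-1*3406)) = 1969/69 - 252/(-3406) = 1969/69 - 252*(-1/3406) = 1969/69 + 126/1703 = 3361901/117507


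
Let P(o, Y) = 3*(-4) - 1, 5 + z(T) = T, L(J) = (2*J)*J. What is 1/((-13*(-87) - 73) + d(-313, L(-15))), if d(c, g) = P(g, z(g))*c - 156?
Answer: 1/4971 ≈ 0.00020117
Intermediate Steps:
L(J) = 2*J²
z(T) = -5 + T
P(o, Y) = -13 (P(o, Y) = -12 - 1 = -13)
d(c, g) = -156 - 13*c (d(c, g) = -13*c - 156 = -156 - 13*c)
1/((-13*(-87) - 73) + d(-313, L(-15))) = 1/((-13*(-87) - 73) + (-156 - 13*(-313))) = 1/((1131 - 73) + (-156 + 4069)) = 1/(1058 + 3913) = 1/4971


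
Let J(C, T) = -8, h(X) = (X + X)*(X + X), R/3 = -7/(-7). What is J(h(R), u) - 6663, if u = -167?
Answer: -6671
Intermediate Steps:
R = 3 (R = 3*(-7/(-7)) = 3*(-7*(-⅐)) = 3*1 = 3)
h(X) = 4*X² (h(X) = (2*X)*(2*X) = 4*X²)
J(h(R), u) - 6663 = -8 - 6663 = -6671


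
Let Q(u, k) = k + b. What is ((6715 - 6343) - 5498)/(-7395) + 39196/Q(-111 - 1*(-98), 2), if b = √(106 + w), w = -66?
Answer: -48293692/22185 + 19598*√10/9 ≈ 4709.2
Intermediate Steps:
b = 2*√10 (b = √(106 - 66) = √40 = 2*√10 ≈ 6.3246)
Q(u, k) = k + 2*√10
((6715 - 6343) - 5498)/(-7395) + 39196/Q(-111 - 1*(-98), 2) = ((6715 - 6343) - 5498)/(-7395) + 39196/(2 + 2*√10) = (372 - 5498)*(-1/7395) + 39196/(2 + 2*√10) = -5126*(-1/7395) + 39196/(2 + 2*√10) = 5126/7395 + 39196/(2 + 2*√10)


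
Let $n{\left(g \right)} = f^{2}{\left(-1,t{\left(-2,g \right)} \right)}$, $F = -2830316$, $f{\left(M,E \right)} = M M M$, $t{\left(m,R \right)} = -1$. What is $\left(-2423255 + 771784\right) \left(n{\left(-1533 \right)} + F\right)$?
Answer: $4674183143365$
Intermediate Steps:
$f{\left(M,E \right)} = M^{3}$ ($f{\left(M,E \right)} = M^{2} M = M^{3}$)
$n{\left(g \right)} = 1$ ($n{\left(g \right)} = \left(\left(-1\right)^{3}\right)^{2} = \left(-1\right)^{2} = 1$)
$\left(-2423255 + 771784\right) \left(n{\left(-1533 \right)} + F\right) = \left(-2423255 + 771784\right) \left(1 - 2830316\right) = \left(-1651471\right) \left(-2830315\right) = 4674183143365$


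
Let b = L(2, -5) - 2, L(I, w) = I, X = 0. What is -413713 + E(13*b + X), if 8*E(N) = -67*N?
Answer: -413713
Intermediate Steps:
b = 0 (b = 2 - 2 = 0)
E(N) = -67*N/8 (E(N) = (-67*N)/8 = -67*N/8)
-413713 + E(13*b + X) = -413713 - 67*(13*0 + 0)/8 = -413713 - 67*(0 + 0)/8 = -413713 - 67/8*0 = -413713 + 0 = -413713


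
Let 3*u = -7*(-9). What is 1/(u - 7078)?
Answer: -1/7057 ≈ -0.00014170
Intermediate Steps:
u = 21 (u = (-7*(-9))/3 = (1/3)*63 = 21)
1/(u - 7078) = 1/(21 - 7078) = 1/(-7057) = -1/7057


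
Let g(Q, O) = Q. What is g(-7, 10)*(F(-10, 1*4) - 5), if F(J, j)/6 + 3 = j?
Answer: -7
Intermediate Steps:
F(J, j) = -18 + 6*j
g(-7, 10)*(F(-10, 1*4) - 5) = -7*((-18 + 6*(1*4)) - 5) = -7*((-18 + 6*4) - 5) = -7*((-18 + 24) - 5) = -7*(6 - 5) = -7*1 = -7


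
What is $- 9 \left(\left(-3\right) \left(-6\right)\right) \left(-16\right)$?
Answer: $2592$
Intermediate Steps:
$- 9 \left(\left(-3\right) \left(-6\right)\right) \left(-16\right) = \left(-9\right) 18 \left(-16\right) = \left(-162\right) \left(-16\right) = 2592$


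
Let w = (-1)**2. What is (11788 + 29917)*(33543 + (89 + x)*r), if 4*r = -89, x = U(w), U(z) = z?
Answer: 2630793105/2 ≈ 1.3154e+9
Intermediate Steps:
w = 1
x = 1
r = -89/4 (r = (1/4)*(-89) = -89/4 ≈ -22.250)
(11788 + 29917)*(33543 + (89 + x)*r) = (11788 + 29917)*(33543 + (89 + 1)*(-89/4)) = 41705*(33543 + 90*(-89/4)) = 41705*(33543 - 4005/2) = 41705*(63081/2) = 2630793105/2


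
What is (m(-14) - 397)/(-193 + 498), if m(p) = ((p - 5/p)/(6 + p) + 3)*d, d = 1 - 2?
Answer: -44991/34160 ≈ -1.3171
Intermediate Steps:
d = -1
m(p) = -3 - (p - 5/p)/(6 + p) (m(p) = ((p - 5/p)/(6 + p) + 3)*(-1) = (3 + (p - 5/p)/(6 + p))*(-1) = -3 - (p - 5/p)/(6 + p))
(m(-14) - 397)/(-193 + 498) = ((5 - 18*(-14) - 4*(-14)²)/((-14)*(6 - 14)) - 397)/(-193 + 498) = (-1/14*(5 + 252 - 4*196)/(-8) - 397)/305 = (-1/14*(-⅛)*(5 + 252 - 784) - 397)*(1/305) = (-1/14*(-⅛)*(-527) - 397)*(1/305) = (-527/112 - 397)*(1/305) = -44991/112*1/305 = -44991/34160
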